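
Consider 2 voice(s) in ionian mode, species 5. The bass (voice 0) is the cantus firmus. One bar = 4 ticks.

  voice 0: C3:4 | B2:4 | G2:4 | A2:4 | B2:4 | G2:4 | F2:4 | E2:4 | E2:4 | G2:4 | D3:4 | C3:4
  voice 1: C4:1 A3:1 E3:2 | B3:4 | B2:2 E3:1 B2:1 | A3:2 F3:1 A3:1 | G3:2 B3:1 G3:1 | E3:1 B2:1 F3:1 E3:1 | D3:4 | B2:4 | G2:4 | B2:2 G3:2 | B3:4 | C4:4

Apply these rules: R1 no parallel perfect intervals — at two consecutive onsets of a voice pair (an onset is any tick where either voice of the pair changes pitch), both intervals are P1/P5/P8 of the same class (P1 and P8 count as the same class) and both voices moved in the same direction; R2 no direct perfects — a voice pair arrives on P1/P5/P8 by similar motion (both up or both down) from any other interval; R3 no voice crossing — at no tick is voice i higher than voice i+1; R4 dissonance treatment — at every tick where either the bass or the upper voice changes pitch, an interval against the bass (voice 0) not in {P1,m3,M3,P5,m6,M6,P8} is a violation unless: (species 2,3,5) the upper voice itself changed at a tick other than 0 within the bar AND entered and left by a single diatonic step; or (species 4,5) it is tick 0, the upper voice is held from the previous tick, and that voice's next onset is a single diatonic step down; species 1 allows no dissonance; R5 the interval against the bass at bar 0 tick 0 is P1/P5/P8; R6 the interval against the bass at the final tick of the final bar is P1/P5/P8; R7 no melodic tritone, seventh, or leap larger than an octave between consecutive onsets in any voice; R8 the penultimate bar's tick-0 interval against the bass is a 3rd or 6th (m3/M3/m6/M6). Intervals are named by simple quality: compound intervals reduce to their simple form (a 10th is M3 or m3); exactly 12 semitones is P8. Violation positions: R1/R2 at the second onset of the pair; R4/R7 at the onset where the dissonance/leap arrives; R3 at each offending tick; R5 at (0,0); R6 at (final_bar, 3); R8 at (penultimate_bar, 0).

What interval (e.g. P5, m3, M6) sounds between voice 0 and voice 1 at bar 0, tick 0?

P8

voice 0=C3 voice 1=C4 -> P8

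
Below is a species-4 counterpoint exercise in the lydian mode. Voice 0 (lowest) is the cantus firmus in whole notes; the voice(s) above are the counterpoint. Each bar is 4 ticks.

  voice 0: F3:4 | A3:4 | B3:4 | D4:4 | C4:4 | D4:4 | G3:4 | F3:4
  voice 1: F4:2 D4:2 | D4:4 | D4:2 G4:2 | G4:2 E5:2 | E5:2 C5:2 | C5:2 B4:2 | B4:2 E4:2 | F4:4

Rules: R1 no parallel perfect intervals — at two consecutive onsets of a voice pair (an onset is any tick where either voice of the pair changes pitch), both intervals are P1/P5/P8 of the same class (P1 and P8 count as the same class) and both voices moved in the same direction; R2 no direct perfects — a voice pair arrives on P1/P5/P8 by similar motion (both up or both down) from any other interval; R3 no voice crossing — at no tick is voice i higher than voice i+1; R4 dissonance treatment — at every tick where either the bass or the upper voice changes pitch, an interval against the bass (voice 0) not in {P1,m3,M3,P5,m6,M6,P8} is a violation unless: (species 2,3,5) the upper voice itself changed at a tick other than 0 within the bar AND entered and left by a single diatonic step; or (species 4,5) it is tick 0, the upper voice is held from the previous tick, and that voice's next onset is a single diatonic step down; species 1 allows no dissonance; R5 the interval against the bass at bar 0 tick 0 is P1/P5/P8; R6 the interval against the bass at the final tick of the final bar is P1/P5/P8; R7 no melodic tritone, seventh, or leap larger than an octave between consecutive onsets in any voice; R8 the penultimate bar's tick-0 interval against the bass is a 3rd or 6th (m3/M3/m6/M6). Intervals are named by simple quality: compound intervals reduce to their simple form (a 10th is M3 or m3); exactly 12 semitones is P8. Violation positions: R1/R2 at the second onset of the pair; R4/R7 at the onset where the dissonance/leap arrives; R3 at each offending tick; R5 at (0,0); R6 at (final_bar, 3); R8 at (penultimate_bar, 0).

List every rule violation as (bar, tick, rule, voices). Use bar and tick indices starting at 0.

bar 0: v0=F3 v1=F4 downbeat P8
bar 1: v0=A3 v1=D4 downbeat P4
bar 2: v0=B3 v1=D4 downbeat m3
bar 3: v0=D4 v1=G4 downbeat P4
bar 4: v0=C4 v1=E5 downbeat M3
bar 5: v0=D4 v1=C5 downbeat m7
bar 6: v0=G3 v1=B4 downbeat M3
bar 7: v0=F3 v1=F4 downbeat P8
  -> R4 @ bar 1 tick 0 v(0, 1): A3/D4 P4 untreated
  -> R4 @ bar 3 tick 0 v(0, 1): D4/G4 P4 untreated
  -> R4 @ bar 3 tick 2 v(0, 1): D4/E5 M2 untreated

(1, 0, R4, (0, 1))
(3, 0, R4, (0, 1))
(3, 2, R4, (0, 1))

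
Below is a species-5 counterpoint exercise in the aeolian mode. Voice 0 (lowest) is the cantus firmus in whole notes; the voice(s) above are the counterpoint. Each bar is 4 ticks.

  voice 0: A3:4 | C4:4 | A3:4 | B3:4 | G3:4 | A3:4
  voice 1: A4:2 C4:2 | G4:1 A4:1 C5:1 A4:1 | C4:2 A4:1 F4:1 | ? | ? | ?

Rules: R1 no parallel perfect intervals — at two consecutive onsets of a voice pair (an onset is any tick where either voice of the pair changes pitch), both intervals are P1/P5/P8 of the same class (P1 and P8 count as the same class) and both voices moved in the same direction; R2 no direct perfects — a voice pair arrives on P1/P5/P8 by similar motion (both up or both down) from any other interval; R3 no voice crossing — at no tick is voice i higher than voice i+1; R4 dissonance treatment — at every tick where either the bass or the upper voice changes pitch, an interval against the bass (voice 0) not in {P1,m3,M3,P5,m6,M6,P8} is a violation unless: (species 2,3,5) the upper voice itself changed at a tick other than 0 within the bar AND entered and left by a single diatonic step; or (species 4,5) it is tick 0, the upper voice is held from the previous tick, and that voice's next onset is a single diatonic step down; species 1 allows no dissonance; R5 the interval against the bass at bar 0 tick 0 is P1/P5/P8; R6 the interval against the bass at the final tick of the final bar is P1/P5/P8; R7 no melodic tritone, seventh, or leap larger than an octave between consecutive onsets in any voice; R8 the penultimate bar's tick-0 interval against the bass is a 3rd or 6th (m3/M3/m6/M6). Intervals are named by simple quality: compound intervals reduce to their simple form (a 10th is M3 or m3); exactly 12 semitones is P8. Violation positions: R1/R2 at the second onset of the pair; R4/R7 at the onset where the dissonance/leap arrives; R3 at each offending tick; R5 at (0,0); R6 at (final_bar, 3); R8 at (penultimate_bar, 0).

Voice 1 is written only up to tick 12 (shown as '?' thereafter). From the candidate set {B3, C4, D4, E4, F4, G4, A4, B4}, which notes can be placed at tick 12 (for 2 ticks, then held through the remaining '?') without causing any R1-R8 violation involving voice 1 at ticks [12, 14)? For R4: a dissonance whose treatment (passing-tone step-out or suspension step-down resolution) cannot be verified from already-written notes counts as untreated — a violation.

{D4, G4}

B3: violates R7
C4: violates R4
D4: legal
E4: violates R4
F4: violates R4
G4: legal
A4: violates R4
B4: violates R2,R7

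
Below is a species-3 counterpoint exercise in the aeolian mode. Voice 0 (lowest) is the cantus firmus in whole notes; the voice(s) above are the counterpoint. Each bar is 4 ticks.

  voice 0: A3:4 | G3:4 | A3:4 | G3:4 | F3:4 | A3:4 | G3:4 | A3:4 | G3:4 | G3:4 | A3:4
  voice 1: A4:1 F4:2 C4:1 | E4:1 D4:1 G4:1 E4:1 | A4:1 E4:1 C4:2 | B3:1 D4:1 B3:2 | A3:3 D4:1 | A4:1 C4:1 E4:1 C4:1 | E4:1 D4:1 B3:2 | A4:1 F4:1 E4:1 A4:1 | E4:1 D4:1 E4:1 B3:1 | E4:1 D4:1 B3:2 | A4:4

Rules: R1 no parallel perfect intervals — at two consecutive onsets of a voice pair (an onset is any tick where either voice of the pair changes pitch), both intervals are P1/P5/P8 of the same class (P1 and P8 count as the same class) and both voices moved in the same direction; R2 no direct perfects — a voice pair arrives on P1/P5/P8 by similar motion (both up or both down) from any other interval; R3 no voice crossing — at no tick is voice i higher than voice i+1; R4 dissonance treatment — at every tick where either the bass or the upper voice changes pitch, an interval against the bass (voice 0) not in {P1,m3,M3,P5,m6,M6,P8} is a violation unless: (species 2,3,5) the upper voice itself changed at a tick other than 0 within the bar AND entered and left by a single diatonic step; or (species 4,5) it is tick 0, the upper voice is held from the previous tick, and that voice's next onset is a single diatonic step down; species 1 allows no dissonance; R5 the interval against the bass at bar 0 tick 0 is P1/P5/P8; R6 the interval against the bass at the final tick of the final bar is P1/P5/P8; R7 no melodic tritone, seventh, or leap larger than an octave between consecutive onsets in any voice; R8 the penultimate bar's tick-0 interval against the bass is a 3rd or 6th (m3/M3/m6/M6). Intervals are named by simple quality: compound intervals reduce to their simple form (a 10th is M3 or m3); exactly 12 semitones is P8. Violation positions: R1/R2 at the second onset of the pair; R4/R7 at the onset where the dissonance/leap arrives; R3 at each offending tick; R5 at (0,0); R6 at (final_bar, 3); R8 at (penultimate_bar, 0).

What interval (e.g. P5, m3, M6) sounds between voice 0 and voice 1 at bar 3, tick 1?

P5

voice 0=G3 voice 1=D4 -> P5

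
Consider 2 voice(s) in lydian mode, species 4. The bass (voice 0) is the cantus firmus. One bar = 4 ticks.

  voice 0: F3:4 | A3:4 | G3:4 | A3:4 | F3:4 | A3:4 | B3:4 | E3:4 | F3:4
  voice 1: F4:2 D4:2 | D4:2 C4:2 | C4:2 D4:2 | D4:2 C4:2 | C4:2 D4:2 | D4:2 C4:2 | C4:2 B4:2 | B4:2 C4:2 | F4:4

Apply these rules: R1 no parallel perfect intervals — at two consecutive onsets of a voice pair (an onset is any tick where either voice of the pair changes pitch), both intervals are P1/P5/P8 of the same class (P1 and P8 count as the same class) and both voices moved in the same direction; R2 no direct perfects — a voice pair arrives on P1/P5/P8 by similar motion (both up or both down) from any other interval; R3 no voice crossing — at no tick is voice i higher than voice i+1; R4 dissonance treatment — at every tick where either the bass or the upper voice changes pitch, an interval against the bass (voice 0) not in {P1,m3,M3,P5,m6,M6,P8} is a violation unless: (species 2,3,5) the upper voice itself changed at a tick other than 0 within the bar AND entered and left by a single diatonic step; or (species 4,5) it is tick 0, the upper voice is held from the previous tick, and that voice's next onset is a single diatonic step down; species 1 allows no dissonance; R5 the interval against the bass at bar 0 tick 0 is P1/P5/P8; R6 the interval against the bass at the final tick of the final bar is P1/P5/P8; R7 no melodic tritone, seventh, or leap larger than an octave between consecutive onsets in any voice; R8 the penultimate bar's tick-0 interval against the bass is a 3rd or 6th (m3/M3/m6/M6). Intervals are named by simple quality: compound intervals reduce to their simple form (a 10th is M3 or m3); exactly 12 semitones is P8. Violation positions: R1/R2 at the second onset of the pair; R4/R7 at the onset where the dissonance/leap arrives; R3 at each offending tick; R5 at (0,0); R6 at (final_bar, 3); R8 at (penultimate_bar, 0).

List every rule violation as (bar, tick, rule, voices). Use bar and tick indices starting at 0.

(2, 0, R4, (0, 1))
(6, 0, R4, (0, 1))
(6, 2, R7, (1,))
(7, 0, R8, (0, 1))
(7, 2, R7, (1,))
(8, 0, R2, (0, 1))

bar 0: v0=F3 v1=F4 downbeat P8
bar 1: v0=A3 v1=D4 downbeat P4
bar 2: v0=G3 v1=C4 downbeat P4
bar 3: v0=A3 v1=D4 downbeat P4
bar 4: v0=F3 v1=C4 downbeat P5
bar 5: v0=A3 v1=D4 downbeat P4
bar 6: v0=B3 v1=C4 downbeat m2
bar 7: v0=E3 v1=B4 downbeat P5
bar 8: v0=F3 v1=F4 downbeat P8
  -> R4 @ bar 2 tick 0 v(0, 1): G3/C4 P4 untreated
  -> R4 @ bar 6 tick 0 v(0, 1): B3/C4 m2 untreated
  -> R7 @ bar 6 tick 2 v(1,): C4->B4 leap 11st
  -> R8 @ bar 7 tick 0 v(0, 1): penult P5 not 3rd/6th
  -> R7 @ bar 7 tick 2 v(1,): B4->C4 leap 11st
  -> R2 @ bar 8 tick 0 v(0, 1): E3/C4 m6 -> F3/F4 P8 similar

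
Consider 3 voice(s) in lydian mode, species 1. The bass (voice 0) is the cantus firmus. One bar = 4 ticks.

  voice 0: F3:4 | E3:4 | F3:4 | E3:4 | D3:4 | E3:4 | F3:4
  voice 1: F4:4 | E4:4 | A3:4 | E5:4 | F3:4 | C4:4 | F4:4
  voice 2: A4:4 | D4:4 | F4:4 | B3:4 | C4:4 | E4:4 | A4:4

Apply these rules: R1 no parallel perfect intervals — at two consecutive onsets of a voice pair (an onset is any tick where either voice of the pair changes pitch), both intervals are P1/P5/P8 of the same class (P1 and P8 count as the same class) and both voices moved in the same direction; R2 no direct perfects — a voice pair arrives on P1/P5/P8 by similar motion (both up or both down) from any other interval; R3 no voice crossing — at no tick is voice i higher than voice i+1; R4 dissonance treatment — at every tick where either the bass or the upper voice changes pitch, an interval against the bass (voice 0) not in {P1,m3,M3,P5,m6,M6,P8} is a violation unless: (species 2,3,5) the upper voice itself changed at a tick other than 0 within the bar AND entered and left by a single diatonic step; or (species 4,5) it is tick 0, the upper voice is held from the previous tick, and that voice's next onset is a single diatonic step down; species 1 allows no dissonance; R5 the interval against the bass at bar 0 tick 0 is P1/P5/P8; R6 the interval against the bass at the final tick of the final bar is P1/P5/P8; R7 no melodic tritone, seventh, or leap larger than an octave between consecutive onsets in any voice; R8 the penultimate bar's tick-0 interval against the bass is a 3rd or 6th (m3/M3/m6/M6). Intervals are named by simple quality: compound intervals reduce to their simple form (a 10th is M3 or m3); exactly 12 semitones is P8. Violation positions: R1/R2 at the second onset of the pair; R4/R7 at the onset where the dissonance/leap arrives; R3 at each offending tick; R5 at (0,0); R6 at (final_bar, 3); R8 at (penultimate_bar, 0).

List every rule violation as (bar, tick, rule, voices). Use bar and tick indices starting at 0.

(0, 0, R5, (0, 2))
(1, 0, R1, (0, 1))
(1, 0, R3, (1, 2))
(1, 0, R4, (0, 2))
(1, 1, R3, (1, 2))
(1, 2, R3, (1, 2))
(1, 3, R3, (1, 2))
(2, 0, R2, (0, 2))
(3, 0, R2, (0, 2))
(3, 0, R3, (1, 2))
(3, 0, R7, (1,))
(3, 0, R7, (2,))
(3, 1, R3, (1, 2))
(3, 2, R3, (1, 2))
(3, 3, R3, (1, 2))
(4, 0, R4, (0, 2))
(4, 0, R7, (1,))
(5, 0, R2, (0, 2))
(5, 0, R8, (0, 2))
(6, 0, R2, (0, 1))
(6, 3, R6, (0, 2))

bar 0: v0=F3 v1=F4 v2=A4 downbeat M3
bar 1: v0=E3 v1=E4 v2=D4 downbeat m7
bar 2: v0=F3 v1=A3 v2=F4 downbeat P8
bar 3: v0=E3 v1=E5 v2=B3 downbeat P5
bar 4: v0=D3 v1=F3 v2=C4 downbeat m7
bar 5: v0=E3 v1=C4 v2=E4 downbeat P8
bar 6: v0=F3 v1=F4 v2=A4 downbeat M3
  -> R5 @ bar 0 tick 0 v(0, 2): opens on M3
  -> R1 @ bar 1 tick 0 v(0, 1): F3/F4 P8 -> E3/E4 P8 similar
  -> R3 @ bar 1 tick 0 v(1, 2): E4 above D4
  -> R4 @ bar 1 tick 0 v(0, 2): E3/D4 m7 untreated
  -> R3 @ bar 1 tick 1 v(1, 2): E4 above D4
  -> R3 @ bar 1 tick 2 v(1, 2): E4 above D4
  -> R3 @ bar 1 tick 3 v(1, 2): E4 above D4
  -> R2 @ bar 2 tick 0 v(0, 2): E3/D4 m7 -> F3/F4 P8 similar
  -> R2 @ bar 3 tick 0 v(0, 2): F3/F4 P8 -> E3/B3 P5 similar
  -> R3 @ bar 3 tick 0 v(1, 2): E5 above B3
  -> R7 @ bar 3 tick 0 v(1,): A3->E5 leap 19st
  -> R7 @ bar 3 tick 0 v(2,): F4->B3 leap 6st
  -> R3 @ bar 3 tick 1 v(1, 2): E5 above B3
  -> R3 @ bar 3 tick 2 v(1, 2): E5 above B3
  -> R3 @ bar 3 tick 3 v(1, 2): E5 above B3
  -> R4 @ bar 4 tick 0 v(0, 2): D3/C4 m7 untreated
  -> R7 @ bar 4 tick 0 v(1,): E5->F3 leap 23st
  -> R2 @ bar 5 tick 0 v(0, 2): D3/C4 m7 -> E3/E4 P8 similar
  -> R8 @ bar 5 tick 0 v(0, 2): penult P8 not 3rd/6th
  -> R2 @ bar 6 tick 0 v(0, 1): E3/C4 m6 -> F3/F4 P8 similar
  -> R6 @ bar 6 tick 3 v(0, 2): closes on M3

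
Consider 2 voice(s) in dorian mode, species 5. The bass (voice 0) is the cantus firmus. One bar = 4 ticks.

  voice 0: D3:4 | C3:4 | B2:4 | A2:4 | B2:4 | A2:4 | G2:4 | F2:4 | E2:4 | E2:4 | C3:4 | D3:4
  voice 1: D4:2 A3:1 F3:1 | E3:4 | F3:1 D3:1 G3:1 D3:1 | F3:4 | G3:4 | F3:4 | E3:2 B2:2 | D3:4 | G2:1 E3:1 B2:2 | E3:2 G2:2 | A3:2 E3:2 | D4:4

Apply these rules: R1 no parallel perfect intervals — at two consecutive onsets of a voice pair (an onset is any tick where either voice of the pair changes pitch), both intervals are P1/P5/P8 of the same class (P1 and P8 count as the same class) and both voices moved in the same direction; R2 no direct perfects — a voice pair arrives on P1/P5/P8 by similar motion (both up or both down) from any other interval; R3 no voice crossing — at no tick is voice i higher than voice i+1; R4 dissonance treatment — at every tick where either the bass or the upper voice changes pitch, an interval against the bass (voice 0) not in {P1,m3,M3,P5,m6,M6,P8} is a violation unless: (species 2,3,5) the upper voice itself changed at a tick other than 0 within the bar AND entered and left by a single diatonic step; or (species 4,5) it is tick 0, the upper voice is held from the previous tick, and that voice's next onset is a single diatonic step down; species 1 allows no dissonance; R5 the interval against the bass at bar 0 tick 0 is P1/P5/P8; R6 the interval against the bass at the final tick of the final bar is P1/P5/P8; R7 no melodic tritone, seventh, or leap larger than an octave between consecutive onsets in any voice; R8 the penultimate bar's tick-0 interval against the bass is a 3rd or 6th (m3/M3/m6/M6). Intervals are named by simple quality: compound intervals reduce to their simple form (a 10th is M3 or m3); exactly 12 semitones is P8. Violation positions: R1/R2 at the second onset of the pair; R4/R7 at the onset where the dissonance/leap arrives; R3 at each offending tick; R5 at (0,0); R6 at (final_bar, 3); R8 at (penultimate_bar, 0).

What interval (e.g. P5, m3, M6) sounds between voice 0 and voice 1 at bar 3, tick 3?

voice 0=A2 voice 1=F3 -> m6

m6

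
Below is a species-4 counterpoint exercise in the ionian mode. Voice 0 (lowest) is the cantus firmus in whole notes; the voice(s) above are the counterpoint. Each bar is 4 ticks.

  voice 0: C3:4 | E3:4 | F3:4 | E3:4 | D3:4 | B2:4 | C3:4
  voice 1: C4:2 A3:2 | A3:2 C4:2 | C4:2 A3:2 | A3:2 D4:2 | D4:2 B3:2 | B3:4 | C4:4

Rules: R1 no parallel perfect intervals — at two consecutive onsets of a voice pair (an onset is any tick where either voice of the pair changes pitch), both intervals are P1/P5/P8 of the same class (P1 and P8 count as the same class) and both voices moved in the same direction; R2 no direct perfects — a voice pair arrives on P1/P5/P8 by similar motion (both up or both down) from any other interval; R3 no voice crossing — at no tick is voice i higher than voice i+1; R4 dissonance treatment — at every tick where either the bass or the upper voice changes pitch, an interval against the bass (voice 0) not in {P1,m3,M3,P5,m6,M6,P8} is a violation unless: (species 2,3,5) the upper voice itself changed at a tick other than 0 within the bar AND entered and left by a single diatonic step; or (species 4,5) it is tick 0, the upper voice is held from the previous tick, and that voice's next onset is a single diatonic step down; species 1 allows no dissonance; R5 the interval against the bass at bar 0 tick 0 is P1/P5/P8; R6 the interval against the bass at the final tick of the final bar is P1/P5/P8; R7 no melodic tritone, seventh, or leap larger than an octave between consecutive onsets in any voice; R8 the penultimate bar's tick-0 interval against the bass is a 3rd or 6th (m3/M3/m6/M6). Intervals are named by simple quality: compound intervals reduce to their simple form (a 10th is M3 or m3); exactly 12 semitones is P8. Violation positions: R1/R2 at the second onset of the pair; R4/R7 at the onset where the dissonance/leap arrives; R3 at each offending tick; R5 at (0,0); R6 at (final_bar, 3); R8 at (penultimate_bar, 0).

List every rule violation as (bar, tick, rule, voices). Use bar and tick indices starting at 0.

(1, 0, R4, (0, 1))
(3, 0, R4, (0, 1))
(3, 2, R4, (0, 1))
(5, 0, R8, (0, 1))
(6, 0, R1, (0, 1))

bar 0: v0=C3 v1=C4 downbeat P8
bar 1: v0=E3 v1=A3 downbeat P4
bar 2: v0=F3 v1=C4 downbeat P5
bar 3: v0=E3 v1=A3 downbeat P4
bar 4: v0=D3 v1=D4 downbeat P8
bar 5: v0=B2 v1=B3 downbeat P8
bar 6: v0=C3 v1=C4 downbeat P8
  -> R4 @ bar 1 tick 0 v(0, 1): E3/A3 P4 untreated
  -> R4 @ bar 3 tick 0 v(0, 1): E3/A3 P4 untreated
  -> R4 @ bar 3 tick 2 v(0, 1): E3/D4 m7 untreated
  -> R8 @ bar 5 tick 0 v(0, 1): penult P8 not 3rd/6th
  -> R1 @ bar 6 tick 0 v(0, 1): B2/B3 P8 -> C3/C4 P8 similar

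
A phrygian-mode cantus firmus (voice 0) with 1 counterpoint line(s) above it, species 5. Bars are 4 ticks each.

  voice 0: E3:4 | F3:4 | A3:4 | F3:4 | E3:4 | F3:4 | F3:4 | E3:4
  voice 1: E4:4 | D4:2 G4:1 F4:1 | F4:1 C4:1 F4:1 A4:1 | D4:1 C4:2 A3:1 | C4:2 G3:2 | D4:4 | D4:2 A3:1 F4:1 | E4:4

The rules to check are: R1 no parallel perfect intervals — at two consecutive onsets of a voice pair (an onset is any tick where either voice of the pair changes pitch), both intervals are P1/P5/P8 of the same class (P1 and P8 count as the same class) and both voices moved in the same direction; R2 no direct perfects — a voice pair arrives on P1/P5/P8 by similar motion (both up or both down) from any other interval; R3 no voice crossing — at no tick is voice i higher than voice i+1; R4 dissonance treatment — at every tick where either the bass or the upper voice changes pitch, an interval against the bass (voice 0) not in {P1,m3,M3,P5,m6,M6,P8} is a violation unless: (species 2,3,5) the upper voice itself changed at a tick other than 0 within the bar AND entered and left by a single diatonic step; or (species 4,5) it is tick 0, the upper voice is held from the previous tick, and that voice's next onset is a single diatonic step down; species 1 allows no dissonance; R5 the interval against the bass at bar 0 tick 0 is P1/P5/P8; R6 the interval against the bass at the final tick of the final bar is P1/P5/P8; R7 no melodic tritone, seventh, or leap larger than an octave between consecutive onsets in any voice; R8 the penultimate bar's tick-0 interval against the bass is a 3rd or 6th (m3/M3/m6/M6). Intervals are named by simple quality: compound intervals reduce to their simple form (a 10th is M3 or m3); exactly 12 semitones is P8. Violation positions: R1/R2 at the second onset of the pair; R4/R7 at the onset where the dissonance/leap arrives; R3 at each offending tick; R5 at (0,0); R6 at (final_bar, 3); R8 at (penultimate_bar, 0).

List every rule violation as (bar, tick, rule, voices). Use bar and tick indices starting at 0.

(1, 2, R4, (0, 1))
(7, 0, R1, (0, 1))

bar 0: v0=E3 v1=E4 downbeat P8
bar 1: v0=F3 v1=D4 downbeat M6
bar 2: v0=A3 v1=F4 downbeat m6
bar 3: v0=F3 v1=D4 downbeat M6
bar 4: v0=E3 v1=C4 downbeat m6
bar 5: v0=F3 v1=D4 downbeat M6
bar 6: v0=F3 v1=D4 downbeat M6
bar 7: v0=E3 v1=E4 downbeat P8
  -> R4 @ bar 1 tick 2 v(0, 1): F3/G4 M2 untreated
  -> R1 @ bar 7 tick 0 v(0, 1): F3/F4 P8 -> E3/E4 P8 similar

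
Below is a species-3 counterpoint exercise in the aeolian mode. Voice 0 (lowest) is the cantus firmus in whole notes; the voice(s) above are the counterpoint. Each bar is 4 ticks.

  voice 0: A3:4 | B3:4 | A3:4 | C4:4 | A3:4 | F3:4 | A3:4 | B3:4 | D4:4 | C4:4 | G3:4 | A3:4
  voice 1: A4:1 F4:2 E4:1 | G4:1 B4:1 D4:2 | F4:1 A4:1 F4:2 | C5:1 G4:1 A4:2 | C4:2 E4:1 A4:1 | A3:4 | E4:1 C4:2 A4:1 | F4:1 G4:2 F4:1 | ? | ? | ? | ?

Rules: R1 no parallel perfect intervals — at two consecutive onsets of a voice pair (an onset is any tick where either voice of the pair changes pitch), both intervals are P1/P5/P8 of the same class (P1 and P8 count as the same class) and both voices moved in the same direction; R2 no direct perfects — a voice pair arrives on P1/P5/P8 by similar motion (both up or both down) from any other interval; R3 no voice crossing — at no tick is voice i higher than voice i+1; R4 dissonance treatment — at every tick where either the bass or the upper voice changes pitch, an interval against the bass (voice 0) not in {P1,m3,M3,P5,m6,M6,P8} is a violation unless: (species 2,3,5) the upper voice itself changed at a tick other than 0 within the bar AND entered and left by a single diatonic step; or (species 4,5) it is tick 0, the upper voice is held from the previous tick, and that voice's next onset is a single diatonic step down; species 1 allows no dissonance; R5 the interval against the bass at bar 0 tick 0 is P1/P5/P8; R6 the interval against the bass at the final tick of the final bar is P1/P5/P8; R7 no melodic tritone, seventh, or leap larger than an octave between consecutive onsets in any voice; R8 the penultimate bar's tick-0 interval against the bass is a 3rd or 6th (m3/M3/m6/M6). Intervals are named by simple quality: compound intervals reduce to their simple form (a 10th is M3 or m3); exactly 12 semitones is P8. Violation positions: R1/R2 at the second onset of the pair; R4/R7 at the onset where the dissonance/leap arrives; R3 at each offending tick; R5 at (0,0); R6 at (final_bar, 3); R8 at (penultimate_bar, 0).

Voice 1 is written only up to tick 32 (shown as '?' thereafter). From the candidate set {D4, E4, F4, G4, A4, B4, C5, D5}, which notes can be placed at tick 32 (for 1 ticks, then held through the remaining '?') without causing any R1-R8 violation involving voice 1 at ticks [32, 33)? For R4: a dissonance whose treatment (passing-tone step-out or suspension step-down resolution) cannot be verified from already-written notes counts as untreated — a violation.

{D4, F4}

D4: legal
E4: violates R4
F4: legal
G4: violates R4
A4: violates R2
B4: violates R7
C5: violates R4
D5: violates R2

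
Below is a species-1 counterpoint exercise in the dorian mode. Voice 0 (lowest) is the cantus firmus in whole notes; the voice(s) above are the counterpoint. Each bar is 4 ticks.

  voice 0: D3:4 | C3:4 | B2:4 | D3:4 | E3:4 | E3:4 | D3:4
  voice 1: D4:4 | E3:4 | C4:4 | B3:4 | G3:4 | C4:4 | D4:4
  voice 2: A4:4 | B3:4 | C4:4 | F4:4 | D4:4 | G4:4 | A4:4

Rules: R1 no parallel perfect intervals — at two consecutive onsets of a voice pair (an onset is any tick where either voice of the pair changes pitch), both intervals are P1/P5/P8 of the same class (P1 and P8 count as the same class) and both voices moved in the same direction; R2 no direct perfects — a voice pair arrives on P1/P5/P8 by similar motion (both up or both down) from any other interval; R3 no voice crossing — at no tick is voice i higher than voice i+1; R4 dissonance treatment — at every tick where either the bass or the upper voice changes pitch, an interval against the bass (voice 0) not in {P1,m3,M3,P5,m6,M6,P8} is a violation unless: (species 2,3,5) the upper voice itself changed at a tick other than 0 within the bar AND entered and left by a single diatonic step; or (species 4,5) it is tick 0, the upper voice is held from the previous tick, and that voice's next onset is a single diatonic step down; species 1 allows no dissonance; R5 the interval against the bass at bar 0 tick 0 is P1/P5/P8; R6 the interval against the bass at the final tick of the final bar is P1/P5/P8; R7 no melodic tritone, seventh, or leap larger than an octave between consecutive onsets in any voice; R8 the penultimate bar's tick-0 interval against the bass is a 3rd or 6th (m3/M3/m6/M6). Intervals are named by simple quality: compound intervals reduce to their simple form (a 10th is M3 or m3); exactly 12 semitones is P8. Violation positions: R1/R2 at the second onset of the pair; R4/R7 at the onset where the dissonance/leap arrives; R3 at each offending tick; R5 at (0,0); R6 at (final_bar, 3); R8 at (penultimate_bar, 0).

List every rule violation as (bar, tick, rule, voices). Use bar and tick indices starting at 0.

bar 0: v0=D3 v1=D4 v2=A4 downbeat P5
bar 1: v0=C3 v1=E3 v2=B3 downbeat M7
bar 2: v0=B2 v1=C4 v2=C4 downbeat m2
bar 3: v0=D3 v1=B3 v2=F4 downbeat m3
bar 4: v0=E3 v1=G3 v2=D4 downbeat m7
bar 5: v0=E3 v1=C4 v2=G4 downbeat m3
bar 6: v0=D3 v1=D4 v2=A4 downbeat P5
  -> R1 @ bar 1 tick 0 v(1, 2): D4/A4 P5 -> E3/B3 P5 similar
  -> R4 @ bar 1 tick 0 v(0, 2): C3/B3 M7 untreated
  -> R7 @ bar 1 tick 0 v(1,): D4->E3 leap 10st
  -> R7 @ bar 1 tick 0 v(2,): A4->B3 leap 10st
  -> R2 @ bar 2 tick 0 v(1, 2): E3/B3 P5 -> C4/C4 P1 similar
  -> R4 @ bar 2 tick 0 v(0, 1): B2/C4 m2 untreated
  -> R4 @ bar 2 tick 0 v(0, 2): B2/C4 m2 untreated
  -> R2 @ bar 4 tick 0 v(1, 2): B3/F4 TT -> G3/D4 P5 similar
  -> R4 @ bar 4 tick 0 v(0, 2): E3/D4 m7 untreated
  -> R1 @ bar 5 tick 0 v(1, 2): G3/D4 P5 -> C4/G4 P5 similar
  -> R1 @ bar 6 tick 0 v(1, 2): C4/G4 P5 -> D4/A4 P5 similar

(1, 0, R1, (1, 2))
(1, 0, R4, (0, 2))
(1, 0, R7, (1,))
(1, 0, R7, (2,))
(2, 0, R2, (1, 2))
(2, 0, R4, (0, 1))
(2, 0, R4, (0, 2))
(4, 0, R2, (1, 2))
(4, 0, R4, (0, 2))
(5, 0, R1, (1, 2))
(6, 0, R1, (1, 2))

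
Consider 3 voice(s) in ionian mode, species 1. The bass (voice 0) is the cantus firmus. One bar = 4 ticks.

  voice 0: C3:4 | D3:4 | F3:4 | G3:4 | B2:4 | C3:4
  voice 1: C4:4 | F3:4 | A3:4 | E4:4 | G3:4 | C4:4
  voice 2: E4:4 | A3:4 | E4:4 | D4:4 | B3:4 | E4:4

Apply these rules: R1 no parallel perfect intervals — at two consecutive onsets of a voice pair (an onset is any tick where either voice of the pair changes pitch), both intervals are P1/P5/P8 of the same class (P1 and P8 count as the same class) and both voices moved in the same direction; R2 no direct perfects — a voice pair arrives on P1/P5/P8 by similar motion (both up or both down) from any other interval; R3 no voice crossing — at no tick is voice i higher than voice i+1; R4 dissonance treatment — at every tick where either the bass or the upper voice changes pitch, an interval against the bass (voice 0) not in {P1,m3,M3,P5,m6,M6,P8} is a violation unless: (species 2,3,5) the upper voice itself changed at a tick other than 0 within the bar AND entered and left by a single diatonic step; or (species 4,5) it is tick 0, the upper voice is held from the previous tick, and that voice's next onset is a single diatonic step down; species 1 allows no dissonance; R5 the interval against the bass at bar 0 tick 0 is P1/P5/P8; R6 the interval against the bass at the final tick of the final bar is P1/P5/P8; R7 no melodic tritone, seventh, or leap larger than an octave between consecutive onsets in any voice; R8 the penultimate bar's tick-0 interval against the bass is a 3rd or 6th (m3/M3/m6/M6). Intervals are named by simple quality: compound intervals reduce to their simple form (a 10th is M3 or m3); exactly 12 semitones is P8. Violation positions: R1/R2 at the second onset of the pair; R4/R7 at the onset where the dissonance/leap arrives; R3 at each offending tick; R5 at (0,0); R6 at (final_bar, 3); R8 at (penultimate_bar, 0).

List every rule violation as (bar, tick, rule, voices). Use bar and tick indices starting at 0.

(0, 0, R5, (0, 2))
(2, 0, R2, (1, 2))
(2, 0, R4, (0, 2))
(3, 0, R3, (1, 2))
(3, 1, R3, (1, 2))
(3, 2, R3, (1, 2))
(3, 3, R3, (1, 2))
(4, 0, R2, (0, 2))
(4, 0, R8, (0, 2))
(5, 0, R2, (0, 1))
(5, 3, R6, (0, 2))

bar 0: v0=C3 v1=C4 v2=E4 downbeat M3
bar 1: v0=D3 v1=F3 v2=A3 downbeat P5
bar 2: v0=F3 v1=A3 v2=E4 downbeat M7
bar 3: v0=G3 v1=E4 v2=D4 downbeat P5
bar 4: v0=B2 v1=G3 v2=B3 downbeat P8
bar 5: v0=C3 v1=C4 v2=E4 downbeat M3
  -> R5 @ bar 0 tick 0 v(0, 2): opens on M3
  -> R2 @ bar 2 tick 0 v(1, 2): F3/A3 M3 -> A3/E4 P5 similar
  -> R4 @ bar 2 tick 0 v(0, 2): F3/E4 M7 untreated
  -> R3 @ bar 3 tick 0 v(1, 2): E4 above D4
  -> R3 @ bar 3 tick 1 v(1, 2): E4 above D4
  -> R3 @ bar 3 tick 2 v(1, 2): E4 above D4
  -> R3 @ bar 3 tick 3 v(1, 2): E4 above D4
  -> R2 @ bar 4 tick 0 v(0, 2): G3/D4 P5 -> B2/B3 P8 similar
  -> R8 @ bar 4 tick 0 v(0, 2): penult P8 not 3rd/6th
  -> R2 @ bar 5 tick 0 v(0, 1): B2/G3 m6 -> C3/C4 P8 similar
  -> R6 @ bar 5 tick 3 v(0, 2): closes on M3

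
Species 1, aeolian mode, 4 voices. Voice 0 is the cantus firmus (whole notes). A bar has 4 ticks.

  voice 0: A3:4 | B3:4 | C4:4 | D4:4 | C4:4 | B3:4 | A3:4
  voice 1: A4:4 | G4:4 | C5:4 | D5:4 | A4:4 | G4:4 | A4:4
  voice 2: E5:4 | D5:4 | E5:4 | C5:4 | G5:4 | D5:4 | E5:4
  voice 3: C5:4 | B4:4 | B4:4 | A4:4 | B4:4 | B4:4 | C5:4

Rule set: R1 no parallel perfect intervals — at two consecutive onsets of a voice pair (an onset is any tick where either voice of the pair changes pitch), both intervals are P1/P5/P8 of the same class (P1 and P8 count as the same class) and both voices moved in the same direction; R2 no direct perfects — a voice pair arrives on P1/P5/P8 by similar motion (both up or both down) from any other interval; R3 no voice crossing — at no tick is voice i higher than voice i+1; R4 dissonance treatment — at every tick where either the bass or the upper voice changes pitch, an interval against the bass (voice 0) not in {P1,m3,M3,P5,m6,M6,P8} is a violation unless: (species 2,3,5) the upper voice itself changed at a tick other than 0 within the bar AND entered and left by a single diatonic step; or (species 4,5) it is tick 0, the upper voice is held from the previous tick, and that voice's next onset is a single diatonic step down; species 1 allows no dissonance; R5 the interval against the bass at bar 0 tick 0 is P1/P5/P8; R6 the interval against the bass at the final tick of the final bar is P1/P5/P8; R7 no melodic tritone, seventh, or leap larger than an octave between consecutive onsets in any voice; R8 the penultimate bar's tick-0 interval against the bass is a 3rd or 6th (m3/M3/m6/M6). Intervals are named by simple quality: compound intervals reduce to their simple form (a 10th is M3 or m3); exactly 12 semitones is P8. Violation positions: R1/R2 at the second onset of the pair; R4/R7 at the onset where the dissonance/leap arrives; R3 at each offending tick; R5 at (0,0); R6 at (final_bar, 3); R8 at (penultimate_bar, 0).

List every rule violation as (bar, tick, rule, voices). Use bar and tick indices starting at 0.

bar 0: v0=A3 v1=A4 v2=E5 v3=C5 downbeat m3
bar 1: v0=B3 v1=G4 v2=D5 v3=B4 downbeat P8
bar 2: v0=C4 v1=C5 v2=E5 v3=B4 downbeat M7
bar 3: v0=D4 v1=D5 v2=C5 v3=A4 downbeat P5
bar 4: v0=C4 v1=A4 v2=G5 v3=B4 downbeat M7
bar 5: v0=B3 v1=G4 v2=D5 v3=B4 downbeat P8
bar 6: v0=A3 v1=A4 v2=E5 v3=C5 downbeat m3
  -> R3 @ bar 0 tick 0 v(2, 3): E5 above C5
  -> R5 @ bar 0 tick 0 v(0, 3): opens on m3
  -> R3 @ bar 0 tick 1 v(2, 3): E5 above C5
  -> R3 @ bar 0 tick 2 v(2, 3): E5 above C5
  -> R3 @ bar 0 tick 3 v(2, 3): E5 above C5
  -> R1 @ bar 1 tick 0 v(1, 2): A4/E5 P5 -> G4/D5 P5 similar
  -> R3 @ bar 1 tick 0 v(2, 3): D5 above B4
  -> R3 @ bar 1 tick 1 v(2, 3): D5 above B4
  -> R3 @ bar 1 tick 2 v(2, 3): D5 above B4
  -> R3 @ bar 1 tick 3 v(2, 3): D5 above B4
  -> R2 @ bar 2 tick 0 v(0, 1): B3/G4 m6 -> C4/C5 P8 similar
  -> R3 @ bar 2 tick 0 v(2, 3): E5 above B4
  -> R4 @ bar 2 tick 0 v(0, 3): C4/B4 M7 untreated
  -> R3 @ bar 2 tick 1 v(2, 3): E5 above B4
  -> R3 @ bar 2 tick 2 v(2, 3): E5 above B4
  -> R3 @ bar 2 tick 3 v(2, 3): E5 above B4
  -> R1 @ bar 3 tick 0 v(0, 1): C4/C5 P8 -> D4/D5 P8 similar
  -> R3 @ bar 3 tick 0 v(1, 2): D5 above C5
  -> R3 @ bar 3 tick 0 v(2, 3): C5 above A4
  -> R4 @ bar 3 tick 0 v(0, 2): D4/C5 m7 untreated
  -> R3 @ bar 3 tick 1 v(1, 2): D5 above C5
  -> R3 @ bar 3 tick 1 v(2, 3): C5 above A4
  -> R3 @ bar 3 tick 2 v(1, 2): D5 above C5
  -> R3 @ bar 3 tick 2 v(2, 3): C5 above A4
  -> R3 @ bar 3 tick 3 v(1, 2): D5 above C5
  -> R3 @ bar 3 tick 3 v(2, 3): C5 above A4
  -> R3 @ bar 4 tick 0 v(2, 3): G5 above B4
  -> R4 @ bar 4 tick 0 v(0, 3): C4/B4 M7 untreated
  -> R3 @ bar 4 tick 1 v(2, 3): G5 above B4
  -> R3 @ bar 4 tick 2 v(2, 3): G5 above B4
  -> R3 @ bar 4 tick 3 v(2, 3): G5 above B4
  -> R2 @ bar 5 tick 0 v(1, 2): A4/G5 m7 -> G4/D5 P5 similar
  -> R3 @ bar 5 tick 0 v(2, 3): D5 above B4
  -> R8 @ bar 5 tick 0 v(0, 3): penult P8 not 3rd/6th
  -> R3 @ bar 5 tick 1 v(2, 3): D5 above B4
  -> R3 @ bar 5 tick 2 v(2, 3): D5 above B4
  -> R3 @ bar 5 tick 3 v(2, 3): D5 above B4
  -> R1 @ bar 6 tick 0 v(1, 2): G4/D5 P5 -> A4/E5 P5 similar
  -> R3 @ bar 6 tick 0 v(2, 3): E5 above C5
  -> R3 @ bar 6 tick 1 v(2, 3): E5 above C5
  -> R3 @ bar 6 tick 2 v(2, 3): E5 above C5
  -> R3 @ bar 6 tick 3 v(2, 3): E5 above C5
  -> R6 @ bar 6 tick 3 v(0, 3): closes on m3

(0, 0, R3, (2, 3))
(0, 0, R5, (0, 3))
(0, 1, R3, (2, 3))
(0, 2, R3, (2, 3))
(0, 3, R3, (2, 3))
(1, 0, R1, (1, 2))
(1, 0, R3, (2, 3))
(1, 1, R3, (2, 3))
(1, 2, R3, (2, 3))
(1, 3, R3, (2, 3))
(2, 0, R2, (0, 1))
(2, 0, R3, (2, 3))
(2, 0, R4, (0, 3))
(2, 1, R3, (2, 3))
(2, 2, R3, (2, 3))
(2, 3, R3, (2, 3))
(3, 0, R1, (0, 1))
(3, 0, R3, (1, 2))
(3, 0, R3, (2, 3))
(3, 0, R4, (0, 2))
(3, 1, R3, (1, 2))
(3, 1, R3, (2, 3))
(3, 2, R3, (1, 2))
(3, 2, R3, (2, 3))
(3, 3, R3, (1, 2))
(3, 3, R3, (2, 3))
(4, 0, R3, (2, 3))
(4, 0, R4, (0, 3))
(4, 1, R3, (2, 3))
(4, 2, R3, (2, 3))
(4, 3, R3, (2, 3))
(5, 0, R2, (1, 2))
(5, 0, R3, (2, 3))
(5, 0, R8, (0, 3))
(5, 1, R3, (2, 3))
(5, 2, R3, (2, 3))
(5, 3, R3, (2, 3))
(6, 0, R1, (1, 2))
(6, 0, R3, (2, 3))
(6, 1, R3, (2, 3))
(6, 2, R3, (2, 3))
(6, 3, R3, (2, 3))
(6, 3, R6, (0, 3))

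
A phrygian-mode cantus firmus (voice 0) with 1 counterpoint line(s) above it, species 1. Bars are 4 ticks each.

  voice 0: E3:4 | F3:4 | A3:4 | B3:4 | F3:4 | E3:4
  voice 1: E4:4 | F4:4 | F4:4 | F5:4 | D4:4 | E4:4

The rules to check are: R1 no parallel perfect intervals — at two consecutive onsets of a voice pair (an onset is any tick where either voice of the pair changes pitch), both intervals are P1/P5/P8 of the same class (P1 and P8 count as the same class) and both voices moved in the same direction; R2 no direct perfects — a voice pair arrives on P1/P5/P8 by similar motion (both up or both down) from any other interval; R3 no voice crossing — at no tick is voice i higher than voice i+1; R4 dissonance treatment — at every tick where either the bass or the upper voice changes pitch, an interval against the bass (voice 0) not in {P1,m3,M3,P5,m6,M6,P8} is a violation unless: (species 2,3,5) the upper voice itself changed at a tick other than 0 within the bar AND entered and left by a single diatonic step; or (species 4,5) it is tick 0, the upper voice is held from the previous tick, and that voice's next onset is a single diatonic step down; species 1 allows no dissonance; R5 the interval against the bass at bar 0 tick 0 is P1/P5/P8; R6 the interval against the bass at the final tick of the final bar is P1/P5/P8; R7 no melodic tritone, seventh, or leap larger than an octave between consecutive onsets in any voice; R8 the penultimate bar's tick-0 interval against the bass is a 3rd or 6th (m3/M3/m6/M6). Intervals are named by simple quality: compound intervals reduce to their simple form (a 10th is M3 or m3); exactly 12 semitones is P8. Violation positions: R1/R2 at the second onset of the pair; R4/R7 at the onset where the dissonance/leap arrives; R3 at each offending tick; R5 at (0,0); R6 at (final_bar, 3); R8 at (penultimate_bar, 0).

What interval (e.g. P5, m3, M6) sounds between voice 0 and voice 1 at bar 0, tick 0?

P8

voice 0=E3 voice 1=E4 -> P8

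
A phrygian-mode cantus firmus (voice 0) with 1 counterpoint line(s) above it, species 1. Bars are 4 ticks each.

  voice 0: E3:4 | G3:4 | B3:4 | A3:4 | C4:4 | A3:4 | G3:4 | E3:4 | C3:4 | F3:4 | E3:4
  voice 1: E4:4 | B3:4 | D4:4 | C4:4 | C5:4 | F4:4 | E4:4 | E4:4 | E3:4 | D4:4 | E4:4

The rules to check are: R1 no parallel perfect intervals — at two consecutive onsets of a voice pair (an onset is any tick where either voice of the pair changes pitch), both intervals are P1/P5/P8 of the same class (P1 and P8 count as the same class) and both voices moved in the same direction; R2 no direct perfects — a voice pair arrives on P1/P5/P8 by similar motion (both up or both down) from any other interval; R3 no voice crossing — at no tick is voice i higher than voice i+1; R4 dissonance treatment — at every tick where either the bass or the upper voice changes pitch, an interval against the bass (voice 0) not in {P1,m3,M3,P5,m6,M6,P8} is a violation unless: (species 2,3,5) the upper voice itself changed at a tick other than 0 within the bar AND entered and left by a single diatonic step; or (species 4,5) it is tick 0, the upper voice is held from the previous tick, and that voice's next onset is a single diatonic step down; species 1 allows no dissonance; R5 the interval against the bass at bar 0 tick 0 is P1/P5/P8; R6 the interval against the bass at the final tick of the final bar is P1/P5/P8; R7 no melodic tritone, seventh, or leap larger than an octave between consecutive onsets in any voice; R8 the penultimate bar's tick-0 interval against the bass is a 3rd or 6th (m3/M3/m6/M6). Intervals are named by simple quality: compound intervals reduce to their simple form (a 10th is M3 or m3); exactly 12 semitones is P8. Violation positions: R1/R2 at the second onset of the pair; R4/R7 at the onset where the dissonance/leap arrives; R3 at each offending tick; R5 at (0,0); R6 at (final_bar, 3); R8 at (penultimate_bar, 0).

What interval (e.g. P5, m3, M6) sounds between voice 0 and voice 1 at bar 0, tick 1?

voice 0=E3 voice 1=E4 -> P8

P8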